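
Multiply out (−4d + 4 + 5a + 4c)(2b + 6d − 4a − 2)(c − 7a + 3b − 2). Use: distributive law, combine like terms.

64bcd + 194abd − 24b^2d + 112bd − 24cd^2 + 168ad^2 − 72bd^2 + 48d^2 − 122acd − 322a^2d − 316ad − 16cd − 64d − 32bc − 154ab + 24b^2 − 40b + 62ac + 222a^2 + 108a + 8c + 16 − 94abc − 130a^2b + 30ab^2 + 92a^2c + 140a^3 + 8bc^2 + 24b^2c + 24c^2d − 16ac^2 − 8c^2

(−4d + 4 + 5a + 4c)(2b + 6d − 4a − 2)(c − 7a + 3b − 2)
= (−8bd − 24d^2 + 16ad + 8d + 8b + 24d − 16a − 8 + 10ab + 30ad − 20a^2 − 10a + 8bc + 24cd − 16ac − 8c)(c − 7a + 3b − 2)    [distributive law]
= (−8bd − 24d^2 + 46ad + 32d + 8b − 26a − 8 + 10ab − 20a^2 + 8bc + 24cd − 16ac − 8c)(c − 7a + 3b − 2)    [combine like terms]
= −8bcd + 56abd − 24b^2d + 16bd − 24cd^2 + 168ad^2 − 72bd^2 + 48d^2 + 46acd − 322a^2d + 138abd − 92ad + 32cd − 224ad + 96bd − 64d + 8bc − 56ab + 24b^2 − 16b − 26ac + 182a^2 − 78ab + 52a − 8c + 56a − 24b + 16 + 10abc − 70a^2b + 30ab^2 − 20ab − 20a^2c + 140a^3 − 60a^2b + 40a^2 + 8bc^2 − 56abc + 24b^2c − 16bc + 24c^2d − 168acd + 72bcd − 48cd − 16ac^2 + 112a^2c − 48abc + 32ac − 8c^2 + 56ac − 24bc + 16c    [distributive law]
= 64bcd + 194abd − 24b^2d + 112bd − 24cd^2 + 168ad^2 − 72bd^2 + 48d^2 − 122acd − 322a^2d − 316ad − 16cd − 64d − 32bc − 154ab + 24b^2 − 40b + 62ac + 222a^2 + 108a + 8c + 16 − 94abc − 130a^2b + 30ab^2 + 92a^2c + 140a^3 + 8bc^2 + 24b^2c + 24c^2d − 16ac^2 − 8c^2    [combine like terms]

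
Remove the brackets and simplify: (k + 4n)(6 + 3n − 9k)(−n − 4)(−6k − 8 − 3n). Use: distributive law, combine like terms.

(k + 4n)(6 + 3n − 9k)(−n − 4)(−6k − 8 − 3n)
= (6k + 3kn − 9k² + 24n + 12n² − 36kn)(−n − 4)(−6k − 8 − 3n)    [distributive law]
= (6k − 33kn − 9k² + 24n + 12n²)(−n − 4)(−6k − 8 − 3n)    [combine like terms]
= (−6kn − 24k + 33kn² + 132kn + 9k²n + 36k² − 24n² − 96n − 12n³ − 48n²)(−6k − 8 − 3n)    [distributive law]
= (126kn − 24k + 33kn² + 9k²n + 36k² − 72n² − 96n − 12n³)(−6k − 8 − 3n)    [combine like terms]
= −756k²n − 1008kn − 378kn² + 144k² + 192k + 72kn − 198k²n² − 264kn² − 99kn³ − 54k³n − 72k²n − 27k²n² − 216k³ − 288k² − 108k²n + 432kn² + 576n² + 216n³ + 576kn + 768n + 288n² + 72kn³ + 96n³ + 36n⁴    [distributive law]
= −936k²n − 360kn − 210kn² − 144k² + 192k − 225k²n² − 27kn³ − 54k³n − 216k³ + 864n² + 312n³ + 768n + 36n⁴    [combine like terms]

−936k²n − 360kn − 210kn² − 144k² + 192k − 225k²n² − 27kn³ − 54k³n − 216k³ + 864n² + 312n³ + 768n + 36n⁴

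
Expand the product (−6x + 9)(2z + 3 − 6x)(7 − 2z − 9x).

−102xz + 24xz^2 + 36x^2z − 747x + 900x^2 − 324x^3 + 72z − 36z^2 + 189

(−6x + 9)(2z + 3 − 6x)(7 − 2z − 9x)
= (−12xz − 18x + 36x^2 + 18z + 27 − 54x)(7 − 2z − 9x)    [distributive law]
= (−12xz − 72x + 36x^2 + 18z + 27)(7 − 2z − 9x)    [combine like terms]
= −84xz + 24xz^2 + 108x^2z − 504x + 144xz + 648x^2 + 252x^2 − 72x^2z − 324x^3 + 126z − 36z^2 − 162xz + 189 − 54z − 243x    [distributive law]
= −102xz + 24xz^2 + 36x^2z − 747x + 900x^2 − 324x^3 + 72z − 36z^2 + 189    [combine like terms]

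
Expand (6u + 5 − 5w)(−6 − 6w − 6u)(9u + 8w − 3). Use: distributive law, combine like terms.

−486u² − 510uw − 72u − 342u²w + 222uw² − 324u³ − 240w + 90 + 240w³ − 90w²

(6u + 5 − 5w)(−6 − 6w − 6u)(9u + 8w − 3)
= (−36u − 36uw − 36u² − 30 − 30w − 30u + 30w + 30w² + 30uw)(9u + 8w − 3)    [distributive law]
= (−66u − 6uw − 36u² − 30 + 30w²)(9u + 8w − 3)    [combine like terms]
= −594u² − 528uw + 198u − 54u²w − 48uw² + 18uw − 324u³ − 288u²w + 108u² − 270u − 240w + 90 + 270uw² + 240w³ − 90w²    [distributive law]
= −486u² − 510uw − 72u − 342u²w + 222uw² − 324u³ − 240w + 90 + 240w³ − 90w²    [combine like terms]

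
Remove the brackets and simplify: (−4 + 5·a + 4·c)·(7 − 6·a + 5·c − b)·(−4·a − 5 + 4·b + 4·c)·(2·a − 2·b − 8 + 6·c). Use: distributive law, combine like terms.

(−4 + 5·a + 4·c)·(7 − 6·a + 5·c − b)·(−4·a − 5 + 4·b + 4·c)·(2·a − 2·b − 8 + 6·c)
= (−28 + 24·a − 20·c + 4·b + 35·a − 30·a² + 25·a·c − 5·a·b + 28·c − 24·a·c + 20·c² − 4·b·c)·(−4·a − 5 + 4·b + 4·c)·(2·a − 2·b − 8 + 6·c)    [distributive law]
= (−28 + 59·a + 8·c + 4·b − 30·a² + a·c − 5·a·b + 20·c² − 4·b·c)·(−4·a − 5 + 4·b + 4·c)·(2·a − 2·b − 8 + 6·c)    [combine like terms]
= (112·a + 140 − 112·b − 112·c − 236·a² − 295·a + 236·a·b + 236·a·c − 32·a·c − 40·c + 32·b·c + 32·c² − 16·a·b − 20·b + 16·b² + 16·b·c + 120·a³ + 150·a² − 120·a²·b − 120·a²·c − 4·a²·c − 5·a·c + 4·a·b·c + 4·a·c² + 20·a²·b + 25·a·b − 20·a·b² − 20·a·b·c − 80·a·c² − 100·c² + 80·b·c² + 80·c³ + 16·a·b·c + 20·b·c − 16·b²·c − 16·b·c²)·(2·a − 2·b − 8 + 6·c)    [distributive law]
= (−183·a + 140 − 132·b − 152·c − 86·a² + 245·a·b + 199·a·c + 68·b·c − 68·c² + 16·b² + 120·a³ − 100·a²·b − 124·a²·c − 76·a·c² − 20·a·b² + 64·b·c² + 80·c³ − 16·b²·c)·(2·a − 2·b − 8 + 6·c)    [combine like terms]
= −366·a² + 366·a·b + 1464·a − 1098·a·c + 280·a − 280·b − 1120 + 840·c − 264·a·b + 264·b² + 1056·b − 792·b·c − 304·a·c + 304·b·c + 1216·c − 912·c² − 172·a³ + 172·a²·b + 688·a² − 516·a²·c + 490·a²·b − 490·a·b² − 1960·a·b + 1470·a·b·c + 398·a²·c − 398·a·b·c − 1592·a·c + 1194·a·c² + 136·a·b·c − 136·b²·c − 544·b·c + 408·b·c² − 136·a·c² + 136·b·c² + 544·c² − 408·c³ + 32·a·b² − 32·b³ − 128·b² + 96·b²·c + 240·a⁴ − 240·a³·b − 960·a³ + 720·a³·c − 200·a³·b + 200·a²·b² + 800·a²·b − 600·a²·b·c − 248·a³·c + 248·a²·b·c + 992·a²·c − 744·a²·c² − 152·a²·c² + 152·a·b·c² + 608·a·c² − 456·a·c³ − 40·a²·b² + 40·a·b³ + 160·a·b² − 120·a·b²·c + 128·a·b·c² − 128·b²·c² − 512·b·c² + 384·b·c³ + 160·a·c³ − 160·b·c³ − 640·c³ + 480·c⁴ − 32·a·b²·c + 32·b³·c + 128·b²·c − 96·b²·c²    [distributive law]
= 322·a² − 1858·a·b + 1744·a − 2994·a·c + 776·b − 1120 + 2056·c + 136·b² − 1032·b·c − 368·c² − 1132·a³ + 1462·a²·b + 874·a²·c − 298·a·b² + 1208·a·b·c + 1666·a·c² + 88·b²·c + 32·b·c² − 1048·c³ − 32·b³ + 240·a⁴ − 440·a³·b + 472·a³·c + 160·a²·b² − 352·a²·b·c − 896·a²·c² + 280·a·b·c² − 296·a·c³ + 40·a·b³ − 152·a·b²·c − 224·b²·c² + 224·b·c³ + 480·c⁴ + 32·b³·c    [combine like terms]

322·a² − 1858·a·b + 1744·a − 2994·a·c + 776·b − 1120 + 2056·c + 136·b² − 1032·b·c − 368·c² − 1132·a³ + 1462·a²·b + 874·a²·c − 298·a·b² + 1208·a·b·c + 1666·a·c² + 88·b²·c + 32·b·c² − 1048·c³ − 32·b³ + 240·a⁴ − 440·a³·b + 472·a³·c + 160·a²·b² − 352·a²·b·c − 896·a²·c² + 280·a·b·c² − 296·a·c³ + 40·a·b³ − 152·a·b²·c − 224·b²·c² + 224·b·c³ + 480·c⁴ + 32·b³·c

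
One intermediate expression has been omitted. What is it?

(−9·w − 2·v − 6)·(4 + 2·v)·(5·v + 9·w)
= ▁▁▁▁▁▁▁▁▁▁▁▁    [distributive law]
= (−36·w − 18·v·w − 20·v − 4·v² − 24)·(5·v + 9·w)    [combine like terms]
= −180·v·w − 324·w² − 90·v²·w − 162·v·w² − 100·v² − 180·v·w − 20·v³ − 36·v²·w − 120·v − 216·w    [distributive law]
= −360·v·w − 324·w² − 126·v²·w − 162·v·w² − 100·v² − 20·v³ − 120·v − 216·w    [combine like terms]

After distributive law, the bracketed line is:

(−36·w − 18·v·w − 8·v − 4·v² − 24 − 12·v)·(5·v + 9·w)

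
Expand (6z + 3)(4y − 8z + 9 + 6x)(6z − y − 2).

(6z + 3)(4y − 8z + 9 + 6x)(6z − y − 2)
= (24yz − 48z^2 + 54z + 36xz + 12y − 24z + 27 + 18x)(6z − y − 2)    [distributive law]
= (24yz − 48z^2 + 30z + 36xz + 12y + 27 + 18x)(6z − y − 2)    [combine like terms]
= 144yz^2 − 24y^2z − 48yz − 288z^3 + 48yz^2 + 96z^2 + 180z^2 − 30yz − 60z + 216xz^2 − 36xyz − 72xz + 72yz − 12y^2 − 24y + 162z − 27y − 54 + 108xz − 18xy − 36x    [distributive law]
= 192yz^2 − 24y^2z − 6yz − 288z^3 + 276z^2 + 102z + 216xz^2 − 36xyz + 36xz − 12y^2 − 51y − 54 − 18xy − 36x    [combine like terms]

192yz^2 − 24y^2z − 6yz − 288z^3 + 276z^2 + 102z + 216xz^2 − 36xyz + 36xz − 12y^2 − 51y − 54 − 18xy − 36x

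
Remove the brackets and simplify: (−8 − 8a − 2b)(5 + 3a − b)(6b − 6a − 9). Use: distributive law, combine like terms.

−222b + 816a + 360 − 390ab + 600a^2 − 30b^2 − 156a^2b + 144a^3 + 12b^3

(−8 − 8a − 2b)(5 + 3a − b)(6b − 6a − 9)
= (−40 − 24a + 8b − 40a − 24a^2 + 8ab − 10b − 6ab + 2b^2)(6b − 6a − 9)    [distributive law]
= (−40 − 64a − 2b − 24a^2 + 2ab + 2b^2)(6b − 6a − 9)    [combine like terms]
= −240b + 240a + 360 − 384ab + 384a^2 + 576a − 12b^2 + 12ab + 18b − 144a^2b + 144a^3 + 216a^2 + 12ab^2 − 12a^2b − 18ab + 12b^3 − 12ab^2 − 18b^2    [distributive law]
= −222b + 816a + 360 − 390ab + 600a^2 − 30b^2 − 156a^2b + 144a^3 + 12b^3    [combine like terms]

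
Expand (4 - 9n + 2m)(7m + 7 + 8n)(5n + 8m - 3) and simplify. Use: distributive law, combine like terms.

103mn + 294m^2 + 98m + 233n - 84 + 61n^2 - 811mn^2 - 306m^2n - 360n^3 + 112m^3

(4 - 9n + 2m)(7m + 7 + 8n)(5n + 8m - 3)
= (28m + 28 + 32n - 63mn - 63n - 72n^2 + 14m^2 + 14m + 16mn)(5n + 8m - 3)    [distributive law]
= (42m + 28 - 31n - 47mn - 72n^2 + 14m^2)(5n + 8m - 3)    [combine like terms]
= 210mn + 336m^2 - 126m + 140n + 224m - 84 - 155n^2 - 248mn + 93n - 235mn^2 - 376m^2n + 141mn - 360n^3 - 576mn^2 + 216n^2 + 70m^2n + 112m^3 - 42m^2    [distributive law]
= 103mn + 294m^2 + 98m + 233n - 84 + 61n^2 - 811mn^2 - 306m^2n - 360n^3 + 112m^3    [combine like terms]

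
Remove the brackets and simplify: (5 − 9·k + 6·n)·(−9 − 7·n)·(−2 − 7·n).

(5 − 9·k + 6·n)·(−9 − 7·n)·(−2 − 7·n)
= (−45 − 35·n + 81·k + 63·k·n − 54·n − 42·n^2)·(−2 − 7·n)    [distributive law]
= (−45 − 89·n + 81·k + 63·k·n − 42·n^2)·(−2 − 7·n)    [combine like terms]
= 90 + 315·n + 178·n + 623·n^2 − 162·k − 567·k·n − 126·k·n − 441·k·n^2 + 84·n^2 + 294·n^3    [distributive law]
= 90 + 493·n + 707·n^2 − 162·k − 693·k·n − 441·k·n^2 + 294·n^3    [combine like terms]

90 + 493·n + 707·n^2 − 162·k − 693·k·n − 441·k·n^2 + 294·n^3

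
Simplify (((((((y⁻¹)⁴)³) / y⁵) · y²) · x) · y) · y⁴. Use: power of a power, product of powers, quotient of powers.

xy⁻¹⁰

(((((((y⁻¹)⁴)³) / y⁵) · y²) · x) · y) · y⁴
= ((((((y⁻¹)¹²) / y⁵) · y²) · x) · y) · y⁴    [power of a power]
= ((((y⁻¹² / y⁵) · y²) · x) · y) · y⁴    [power of a power]
= (((y⁻¹⁷ · y²) · x) · y) · y⁴    [quotient of powers]
= ((y⁻¹⁵ · x) · y) · y⁴    [product of powers]
= xy⁻¹⁰    [product of powers]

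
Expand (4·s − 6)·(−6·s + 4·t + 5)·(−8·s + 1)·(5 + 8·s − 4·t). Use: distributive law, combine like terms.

(4·s − 6)·(−6·s + 4·t + 5)·(−8·s + 1)·(5 + 8·s − 4·t)
= (−24·s^2 + 16·s·t + 20·s + 36·s − 24·t − 30)·(−8·s + 1)·(5 + 8·s − 4·t)    [distributive law]
= (−24·s^2 + 16·s·t + 56·s − 24·t − 30)·(−8·s + 1)·(5 + 8·s − 4·t)    [combine like terms]
= (192·s^3 − 24·s^2 − 128·s^2·t + 16·s·t − 448·s^2 + 56·s + 192·s·t − 24·t + 240·s − 30)·(5 + 8·s − 4·t)    [distributive law]
= (192·s^3 − 472·s^2 − 128·s^2·t + 208·s·t + 296·s − 24·t − 30)·(5 + 8·s − 4·t)    [combine like terms]
= 960·s^3 + 1536·s^4 − 768·s^3·t − 2360·s^2 − 3776·s^3 + 1888·s^2·t − 640·s^2·t − 1024·s^3·t + 512·s^2·t^2 + 1040·s·t + 1664·s^2·t − 832·s·t^2 + 1480·s + 2368·s^2 − 1184·s·t − 120·t − 192·s·t + 96·t^2 − 150 − 240·s + 120·t    [distributive law]
= −2816·s^3 + 1536·s^4 − 1792·s^3·t + 8·s^2 + 2912·s^2·t + 512·s^2·t^2 − 336·s·t − 832·s·t^2 + 1240·s + 96·t^2 − 150    [combine like terms]

−2816·s^3 + 1536·s^4 − 1792·s^3·t + 8·s^2 + 2912·s^2·t + 512·s^2·t^2 − 336·s·t − 832·s·t^2 + 1240·s + 96·t^2 − 150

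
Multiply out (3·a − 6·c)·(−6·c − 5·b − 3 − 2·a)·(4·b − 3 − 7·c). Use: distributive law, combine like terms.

(3·a − 6·c)·(−6·c − 5·b − 3 − 2·a)·(4·b − 3 − 7·c)
= (−18·a·c − 15·a·b − 9·a − 6·a² + 36·c² + 30·b·c + 18·c + 12·a·c)·(4·b − 3 − 7·c)    [distributive law]
= (−6·a·c − 15·a·b − 9·a − 6·a² + 36·c² + 30·b·c + 18·c)·(4·b − 3 − 7·c)    [combine like terms]
= −24·a·b·c + 18·a·c + 42·a·c² − 60·a·b² + 45·a·b + 105·a·b·c − 36·a·b + 27·a + 63·a·c − 24·a²·b + 18·a² + 42·a²·c + 144·b·c² − 108·c² − 252·c³ + 120·b²·c − 90·b·c − 210·b·c² + 72·b·c − 54·c − 126·c²    [distributive law]
= 81·a·b·c + 81·a·c + 42·a·c² − 60·a·b² + 9·a·b + 27·a − 24·a²·b + 18·a² + 42·a²·c − 66·b·c² − 234·c² − 252·c³ + 120·b²·c − 18·b·c − 54·c    [combine like terms]

81·a·b·c + 81·a·c + 42·a·c² − 60·a·b² + 9·a·b + 27·a − 24·a²·b + 18·a² + 42·a²·c − 66·b·c² − 234·c² − 252·c³ + 120·b²·c − 18·b·c − 54·c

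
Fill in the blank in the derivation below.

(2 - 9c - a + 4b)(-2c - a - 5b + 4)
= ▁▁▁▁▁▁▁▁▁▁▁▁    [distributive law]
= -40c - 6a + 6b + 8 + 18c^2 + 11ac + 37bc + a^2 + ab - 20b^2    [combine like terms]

By distributive law:

-4c - 2a - 10b + 8 + 18c^2 + 9ac + 45bc - 36c + 2ac + a^2 + 5ab - 4a - 8bc - 4ab - 20b^2 + 16b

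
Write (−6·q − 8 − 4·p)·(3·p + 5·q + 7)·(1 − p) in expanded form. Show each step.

(−6·q − 8 − 4·p)·(3·p + 5·q + 7)·(1 − p)
= (−18·p·q − 30·q^2 − 42·q − 24·p − 40·q − 56 − 12·p^2 − 20·p·q − 28·p)·(1 − p)    [distributive law]
= (−38·p·q − 30·q^2 − 82·q − 52·p − 56 − 12·p^2)·(1 − p)    [combine like terms]
= −38·p·q + 38·p^2·q − 30·q^2 + 30·p·q^2 − 82·q + 82·p·q − 52·p + 52·p^2 − 56 + 56·p − 12·p^2 + 12·p^3    [distributive law]
= 44·p·q + 38·p^2·q − 30·q^2 + 30·p·q^2 − 82·q + 4·p + 40·p^2 − 56 + 12·p^3    [combine like terms]

44·p·q + 38·p^2·q − 30·q^2 + 30·p·q^2 − 82·q + 4·p + 40·p^2 − 56 + 12·p^3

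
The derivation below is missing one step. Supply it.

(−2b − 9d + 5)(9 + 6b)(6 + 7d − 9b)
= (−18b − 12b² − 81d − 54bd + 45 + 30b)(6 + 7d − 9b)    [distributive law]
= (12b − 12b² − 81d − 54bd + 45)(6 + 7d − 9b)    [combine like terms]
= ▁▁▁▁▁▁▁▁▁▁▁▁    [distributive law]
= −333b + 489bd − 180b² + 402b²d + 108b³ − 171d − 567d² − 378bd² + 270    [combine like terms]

By distributive law:

72b + 84bd − 108b² − 72b² − 84b²d + 108b³ − 486d − 567d² + 729bd − 324bd − 378bd² + 486b²d + 270 + 315d − 405b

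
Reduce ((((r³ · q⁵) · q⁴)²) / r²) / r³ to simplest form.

((((r³ · q⁵) · q⁴)²) / r²) / r³
= ((((r³ · q⁵)²) · ((q⁴)²)) / r²) / r³    [power of a product]
= (((((r³)²) · ((q⁵)²)) · ((q⁴)²)) / r²) / r³    [power of a product]
= (((r⁶ · ((q⁵)²)) · ((q⁴)²)) / r²) / r³    [power of a power]
= (((r⁶ · q¹⁰) · ((q⁴)²)) / r²) / r³    [power of a power]
= (((r⁶ · q¹⁰) · q⁸) / r²) / r³    [power of a power]
= q¹⁸·r    [quotient of powers; product of powers]

q¹⁸·r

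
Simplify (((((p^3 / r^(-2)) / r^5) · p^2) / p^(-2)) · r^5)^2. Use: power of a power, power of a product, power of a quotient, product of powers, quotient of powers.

(((((p^3 / r^(-2)) / r^5) · p^2) / p^(-2)) · r^5)^2
= (((((p^3 / r^(-2)) / r^5) · p^2) / p^(-2))^2) · ((r^5)^2)    [power of a product]
= (((((p^3 / r^(-2)) / r^5) · p^2)^2) / ((p^(-2))^2)) · ((r^5)^2)    [power of a quotient]
= (((((p^3 / r^(-2)) / r^5)^2) · ((p^2)^2)) / ((p^(-2))^2)) · ((r^5)^2)    [power of a product]
= (((((p^3 / r^(-2))^2) / ((r^5)^2)) · ((p^2)^2)) / ((p^(-2))^2)) · ((r^5)^2)    [power of a quotient]
= ((((((p^3)^2) / ((r^(-2))^2)) / ((r^5)^2)) · ((p^2)^2)) / ((p^(-2))^2)) · ((r^5)^2)    [power of a quotient]
= ((((p^6 / ((r^(-2))^2)) / ((r^5)^2)) · ((p^2)^2)) / ((p^(-2))^2)) · ((r^5)^2)    [power of a power]
= ((((p^6 / r^(-4)) / ((r^5)^2)) · ((p^2)^2)) / ((p^(-2))^2)) · ((r^5)^2)    [power of a power]
= ((((p^6 / r^(-4)) / r^10) · ((p^2)^2)) / ((p^(-2))^2)) · ((r^5)^2)    [power of a power]
= ((((p^6 / r^(-4)) / r^10) · p^4) / ((p^(-2))^2)) · ((r^5)^2)    [power of a power]
= ((((p^6 / r^(-4)) / r^10) · p^4) / p^(-4)) · ((r^5)^2)    [power of a power]
= ((((p^6 / r^(-4)) / r^10) · p^4) / p^(-4)) · r^10    [power of a power]
= p^14·r^4    [quotient of powers; product of powers]

p^14·r^4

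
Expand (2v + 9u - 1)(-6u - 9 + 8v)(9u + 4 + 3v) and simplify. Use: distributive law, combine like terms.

378u^2v - 219uv + 324uv^2 - 77v - 14v^2 + 48v^3 - 486u^3 - 891u^2 - 219u + 36

(2v + 9u - 1)(-6u - 9 + 8v)(9u + 4 + 3v)
= (-12uv - 18v + 16v^2 - 54u^2 - 81u + 72uv + 6u + 9 - 8v)(9u + 4 + 3v)    [distributive law]
= (60uv - 26v + 16v^2 - 54u^2 - 75u + 9)(9u + 4 + 3v)    [combine like terms]
= 540u^2v + 240uv + 180uv^2 - 234uv - 104v - 78v^2 + 144uv^2 + 64v^2 + 48v^3 - 486u^3 - 216u^2 - 162u^2v - 675u^2 - 300u - 225uv + 81u + 36 + 27v    [distributive law]
= 378u^2v - 219uv + 324uv^2 - 77v - 14v^2 + 48v^3 - 486u^3 - 891u^2 - 219u + 36    [combine like terms]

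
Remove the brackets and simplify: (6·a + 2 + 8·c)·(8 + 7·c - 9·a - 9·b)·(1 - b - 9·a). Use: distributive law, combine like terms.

(6·a + 2 + 8·c)·(8 + 7·c - 9·a - 9·b)·(1 - b - 9·a)
= (48·a + 42·a·c - 54·a^2 - 54·a·b + 16 + 14·c - 18·a - 18·b + 64·c + 56·c^2 - 72·a·c - 72·b·c)·(1 - b - 9·a)    [distributive law]
= (30·a - 30·a·c - 54·a^2 - 54·a·b + 16 + 78·c - 18·b + 56·c^2 - 72·b·c)·(1 - b - 9·a)    [combine like terms]
= 30·a - 30·a·b - 270·a^2 - 30·a·c + 30·a·b·c + 270·a^2·c - 54·a^2 + 54·a^2·b + 486·a^3 - 54·a·b + 54·a·b^2 + 486·a^2·b + 16 - 16·b - 144·a + 78·c - 78·b·c - 702·a·c - 18·b + 18·b^2 + 162·a·b + 56·c^2 - 56·b·c^2 - 504·a·c^2 - 72·b·c + 72·b^2·c + 648·a·b·c    [distributive law]
= -114·a + 78·a·b - 324·a^2 - 732·a·c + 678·a·b·c + 270·a^2·c + 540·a^2·b + 486·a^3 + 54·a·b^2 + 16 - 34·b + 78·c - 150·b·c + 18·b^2 + 56·c^2 - 56·b·c^2 - 504·a·c^2 + 72·b^2·c    [combine like terms]

-114·a + 78·a·b - 324·a^2 - 732·a·c + 678·a·b·c + 270·a^2·c + 540·a^2·b + 486·a^3 + 54·a·b^2 + 16 - 34·b + 78·c - 150·b·c + 18·b^2 + 56·c^2 - 56·b·c^2 - 504·a·c^2 + 72·b^2·c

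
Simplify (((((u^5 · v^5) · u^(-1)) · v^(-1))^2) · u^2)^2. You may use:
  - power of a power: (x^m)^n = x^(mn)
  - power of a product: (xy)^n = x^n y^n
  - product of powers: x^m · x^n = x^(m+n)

(((((u^5 · v^5) · u^(-1)) · v^(-1))^2) · u^2)^2
= (((((u^5 · v^5) · u^(-1)) · v^(-1))^2)^2) · ((u^2)^2)    [power of a product]
= ((((u^5 · v^5) · u^(-1)) · v^(-1))^4) · ((u^2)^2)    [power of a power]
= ((((u^5 · v^5) · u^(-1))^4) · ((v^(-1))^4)) · ((u^2)^2)    [power of a product]
= ((((u^5 · v^5)^4) · ((u^(-1))^4)) · ((v^(-1))^4)) · ((u^2)^2)    [power of a product]
= (((((u^5)^4) · ((v^5)^4)) · ((u^(-1))^4)) · ((v^(-1))^4)) · ((u^2)^2)    [power of a product]
= (((u^20 · ((v^5)^4)) · ((u^(-1))^4)) · ((v^(-1))^4)) · ((u^2)^2)    [power of a power]
= (((u^20 · v^20) · ((u^(-1))^4)) · ((v^(-1))^4)) · ((u^2)^2)    [power of a power]
= (((u^20 · v^20) · u^(-4)) · ((v^(-1))^4)) · ((u^2)^2)    [power of a power]
= (((u^20 · v^20) · u^(-4)) · v^(-4)) · ((u^2)^2)    [power of a power]
= (((u^20 · v^20) · u^(-4)) · v^(-4)) · u^4    [power of a power]
= u^20·v^16    [product of powers]

u^20·v^16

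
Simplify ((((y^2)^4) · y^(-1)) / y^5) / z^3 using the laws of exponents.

((((y^2)^4) · y^(-1)) / y^5) / z^3
= ((y^8 · y^(-1)) / y^5) / z^3    [power of a power]
= (y^7 / y^5) / z^3    [product of powers]
= y^2 / z^3    [quotient of powers]
= y^2z^(-3)    [quotient of powers]

y^2z^(-3)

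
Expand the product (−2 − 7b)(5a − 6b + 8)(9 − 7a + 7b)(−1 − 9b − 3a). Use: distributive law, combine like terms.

410a + 1403ab − 136a^2 − 644a^2b − 210a^3 + 1022ab^2 + 1804b + 4502b^2 − 924b^3 + 144 − 588a^2b^2 − 735a^3b + 3969ab^3 − 2646b^4

(−2 − 7b)(5a − 6b + 8)(9 − 7a + 7b)(−1 − 9b − 3a)
= (−10a + 12b − 16 − 35ab + 42b^2 − 56b)(9 − 7a + 7b)(−1 − 9b − 3a)    [distributive law]
= (−10a − 44b − 16 − 35ab + 42b^2)(9 − 7a + 7b)(−1 − 9b − 3a)    [combine like terms]
= (−90a + 70a^2 − 70ab − 396b + 308ab − 308b^2 − 144 + 112a − 112b − 315ab + 245a^2b − 245ab^2 + 378b^2 − 294ab^2 + 294b^3)(−1 − 9b − 3a)    [distributive law]
= (22a + 70a^2 − 77ab − 508b + 70b^2 − 144 + 245a^2b − 539ab^2 + 294b^3)(−1 − 9b − 3a)    [combine like terms]
= −22a − 198ab − 66a^2 − 70a^2 − 630a^2b − 210a^3 + 77ab + 693ab^2 + 231a^2b + 508b + 4572b^2 + 1524ab − 70b^2 − 630b^3 − 210ab^2 + 144 + 1296b + 432a − 245a^2b − 2205a^2b^2 − 735a^3b + 539ab^2 + 4851ab^3 + 1617a^2b^2 − 294b^3 − 2646b^4 − 882ab^3    [distributive law]
= 410a + 1403ab − 136a^2 − 644a^2b − 210a^3 + 1022ab^2 + 1804b + 4502b^2 − 924b^3 + 144 − 588a^2b^2 − 735a^3b + 3969ab^3 − 2646b^4    [combine like terms]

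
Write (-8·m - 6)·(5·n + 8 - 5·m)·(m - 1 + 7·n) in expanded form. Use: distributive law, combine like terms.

(-8·m - 6)·(5·n + 8 - 5·m)·(m - 1 + 7·n)
= (-40·m·n - 64·m + 40·m² - 30·n - 48 + 30·m)·(m - 1 + 7·n)    [distributive law]
= (-40·m·n - 34·m + 40·m² - 30·n - 48)·(m - 1 + 7·n)    [combine like terms]
= -40·m²·n + 40·m·n - 280·m·n² - 34·m² + 34·m - 238·m·n + 40·m³ - 40·m² + 280·m²·n - 30·m·n + 30·n - 210·n² - 48·m + 48 - 336·n    [distributive law]
= 240·m²·n - 228·m·n - 280·m·n² - 74·m² - 14·m + 40·m³ - 306·n - 210·n² + 48    [combine like terms]

240·m²·n - 228·m·n - 280·m·n² - 74·m² - 14·m + 40·m³ - 306·n - 210·n² + 48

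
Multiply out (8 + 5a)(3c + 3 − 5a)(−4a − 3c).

(8 + 5a)(3c + 3 − 5a)(−4a − 3c)
= (24c + 24 − 40a + 15ac + 15a − 25a^2)(−4a − 3c)    [distributive law]
= (24c + 24 − 25a + 15ac − 25a^2)(−4a − 3c)    [combine like terms]
= −96ac − 72c^2 − 96a − 72c + 100a^2 + 75ac − 60a^2c − 45ac^2 + 100a^3 + 75a^2c    [distributive law]
= −21ac − 72c^2 − 96a − 72c + 100a^2 + 15a^2c − 45ac^2 + 100a^3    [combine like terms]

−21ac − 72c^2 − 96a − 72c + 100a^2 + 15a^2c − 45ac^2 + 100a^3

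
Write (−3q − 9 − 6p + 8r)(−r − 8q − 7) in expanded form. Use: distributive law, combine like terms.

−61qr + 24q^2 + 93q − 47r + 63 + 6pr + 48pq + 42p − 8r^2

(−3q − 9 − 6p + 8r)(−r − 8q − 7)
= 3qr + 24q^2 + 21q + 9r + 72q + 63 + 6pr + 48pq + 42p − 8r^2 − 64qr − 56r    [distributive law]
= −61qr + 24q^2 + 93q − 47r + 63 + 6pr + 48pq + 42p − 8r^2    [combine like terms]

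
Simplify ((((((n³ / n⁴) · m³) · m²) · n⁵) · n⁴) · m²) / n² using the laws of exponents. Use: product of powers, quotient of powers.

m⁷·n⁶

((((((n³ / n⁴) · m³) · m²) · n⁵) · n⁴) · m²) / n²
= (((((n⁻¹ · m³) · m²) · n⁵) · n⁴) · m²) / n²    [quotient of powers]
= m⁷·n⁶    [quotient of powers; product of powers]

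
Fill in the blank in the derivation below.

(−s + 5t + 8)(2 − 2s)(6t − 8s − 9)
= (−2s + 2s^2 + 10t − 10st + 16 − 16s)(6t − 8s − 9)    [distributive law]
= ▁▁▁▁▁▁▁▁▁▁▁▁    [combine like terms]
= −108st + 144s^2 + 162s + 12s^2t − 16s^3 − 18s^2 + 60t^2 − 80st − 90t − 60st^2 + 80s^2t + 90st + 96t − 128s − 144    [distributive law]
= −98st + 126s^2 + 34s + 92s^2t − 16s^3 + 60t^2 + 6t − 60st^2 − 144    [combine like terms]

After combine like terms, the bracketed line is:

(−18s + 2s^2 + 10t − 10st + 16)(6t − 8s − 9)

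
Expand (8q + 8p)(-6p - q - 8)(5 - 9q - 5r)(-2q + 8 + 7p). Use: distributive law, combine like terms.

7192pq^2 + 768pq + 6008p^2q - 504pq^3 + 2664p^2q^2 - 280pq^2r + 3840pqr + 1480p^2qr - 496q^3 + 4928q^2 - 144q^4 - 80q^3r - 320q^2r - 2560q + 2560qr - 4160p^2 - 1680p^3 + 3024p^3q + 4160p^2r + 1680p^3r - 2560p + 2560pr

(8q + 8p)(-6p - q - 8)(5 - 9q - 5r)(-2q + 8 + 7p)
= (-48pq - 8q^2 - 64q - 48p^2 - 8pq - 64p)(5 - 9q - 5r)(-2q + 8 + 7p)    [distributive law]
= (-56pq - 8q^2 - 64q - 48p^2 - 64p)(5 - 9q - 5r)(-2q + 8 + 7p)    [combine like terms]
= (-280pq + 504pq^2 + 280pqr - 40q^2 + 72q^3 + 40q^2r - 320q + 576q^2 + 320qr - 240p^2 + 432p^2q + 240p^2r - 320p + 576pq + 320pr)(-2q + 8 + 7p)    [distributive law]
= (296pq + 504pq^2 + 280pqr + 536q^2 + 72q^3 + 40q^2r - 320q + 320qr - 240p^2 + 432p^2q + 240p^2r - 320p + 320pr)(-2q + 8 + 7p)    [combine like terms]
= -592pq^2 + 2368pq + 2072p^2q - 1008pq^3 + 4032pq^2 + 3528p^2q^2 - 560pq^2r + 2240pqr + 1960p^2qr - 1072q^3 + 4288q^2 + 3752pq^2 - 144q^4 + 576q^3 + 504pq^3 - 80q^3r + 320q^2r + 280pq^2r + 640q^2 - 2560q - 2240pq - 640q^2r + 2560qr + 2240pqr + 480p^2q - 1920p^2 - 1680p^3 - 864p^2q^2 + 3456p^2q + 3024p^3q - 480p^2qr + 1920p^2r + 1680p^3r + 640pq - 2560p - 2240p^2 - 640pqr + 2560pr + 2240p^2r    [distributive law]
= 7192pq^2 + 768pq + 6008p^2q - 504pq^3 + 2664p^2q^2 - 280pq^2r + 3840pqr + 1480p^2qr - 496q^3 + 4928q^2 - 144q^4 - 80q^3r - 320q^2r - 2560q + 2560qr - 4160p^2 - 1680p^3 + 3024p^3q + 4160p^2r + 1680p^3r - 2560p + 2560pr    [combine like terms]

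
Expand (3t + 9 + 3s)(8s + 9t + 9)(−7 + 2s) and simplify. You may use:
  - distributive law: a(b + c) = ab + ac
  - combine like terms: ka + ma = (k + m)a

(3t + 9 + 3s)(8s + 9t + 9)(−7 + 2s)
= (24st + 27t^2 + 27t + 72s + 81t + 81 + 24s^2 + 27st + 27s)(−7 + 2s)    [distributive law]
= (51st + 27t^2 + 108t + 99s + 81 + 24s^2)(−7 + 2s)    [combine like terms]
= −357st + 102s^2t − 189t^2 + 54st^2 − 756t + 216st − 693s + 198s^2 − 567 + 162s − 168s^2 + 48s^3    [distributive law]
= −141st + 102s^2t − 189t^2 + 54st^2 − 756t − 531s + 30s^2 − 567 + 48s^3    [combine like terms]

−141st + 102s^2t − 189t^2 + 54st^2 − 756t − 531s + 30s^2 − 567 + 48s^3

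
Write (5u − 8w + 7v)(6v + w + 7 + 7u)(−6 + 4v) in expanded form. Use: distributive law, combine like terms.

−334uv + 316uv^2 + 306uw − 204uvw − 210u − 210u^2 + 140u^2v + 22vw − 164v^2w + 48w^2 − 32vw^2 + 336w − 56v^2 + 168v^3 − 294v

(5u − 8w + 7v)(6v + w + 7 + 7u)(−6 + 4v)
= (30uv + 5uw + 35u + 35u^2 − 48vw − 8w^2 − 56w − 56uw + 42v^2 + 7vw + 49v + 49uv)(−6 + 4v)    [distributive law]
= (79uv − 51uw + 35u + 35u^2 − 41vw − 8w^2 − 56w + 42v^2 + 49v)(−6 + 4v)    [combine like terms]
= −474uv + 316uv^2 + 306uw − 204uvw − 210u + 140uv − 210u^2 + 140u^2v + 246vw − 164v^2w + 48w^2 − 32vw^2 + 336w − 224vw − 252v^2 + 168v^3 − 294v + 196v^2    [distributive law]
= −334uv + 316uv^2 + 306uw − 204uvw − 210u − 210u^2 + 140u^2v + 22vw − 164v^2w + 48w^2 − 32vw^2 + 336w − 56v^2 + 168v^3 − 294v    [combine like terms]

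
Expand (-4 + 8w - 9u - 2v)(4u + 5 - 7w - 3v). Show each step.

-61u - 20 + 68w + 2v + 95uw - 56w² - 10vw - 36u² + 19uv + 6v²

(-4 + 8w - 9u - 2v)(4u + 5 - 7w - 3v)
= -16u - 20 + 28w + 12v + 32uw + 40w - 56w² - 24vw - 36u² - 45u + 63uw + 27uv - 8uv - 10v + 14vw + 6v²    [distributive law]
= -61u - 20 + 68w + 2v + 95uw - 56w² - 10vw - 36u² + 19uv + 6v²    [combine like terms]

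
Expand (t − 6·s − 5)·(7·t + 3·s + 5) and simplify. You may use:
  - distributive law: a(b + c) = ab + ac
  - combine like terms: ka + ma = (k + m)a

(t − 6·s − 5)·(7·t + 3·s + 5)
= 7·t² + 3·s·t + 5·t − 42·s·t − 18·s² − 30·s − 35·t − 15·s − 25    [distributive law]
= 7·t² − 39·s·t − 30·t − 18·s² − 45·s − 25    [combine like terms]

7·t² − 39·s·t − 30·t − 18·s² − 45·s − 25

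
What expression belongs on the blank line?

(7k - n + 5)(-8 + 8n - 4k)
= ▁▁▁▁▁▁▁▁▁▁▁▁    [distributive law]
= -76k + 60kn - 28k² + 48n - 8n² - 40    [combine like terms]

By distributive law:

-56k + 56kn - 28k² + 8n - 8n² + 4kn - 40 + 40n - 20k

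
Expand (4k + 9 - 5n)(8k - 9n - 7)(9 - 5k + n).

(4k + 9 - 5n)(8k - 9n - 7)(9 - 5k + n)
= (32k² - 36kn - 28k + 72k - 81n - 63 - 40kn + 45n² + 35n)(9 - 5k + n)    [distributive law]
= (32k² - 76kn + 44k - 46n - 63 + 45n²)(9 - 5k + n)    [combine like terms]
= 288k² - 160k³ + 32k²n - 684kn + 380k²n - 76kn² + 396k - 220k² + 44kn - 414n + 230kn - 46n² - 567 + 315k - 63n + 405n² - 225kn² + 45n³    [distributive law]
= 68k² - 160k³ + 412k²n - 410kn - 301kn² + 711k - 477n + 359n² - 567 + 45n³    [combine like terms]

68k² - 160k³ + 412k²n - 410kn - 301kn² + 711k - 477n + 359n² - 567 + 45n³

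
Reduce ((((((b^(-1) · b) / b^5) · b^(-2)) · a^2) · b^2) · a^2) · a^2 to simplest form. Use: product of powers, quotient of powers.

a^6b^(-5)

((((((b^(-1) · b) / b^5) · b^(-2)) · a^2) · b^2) · a^2) · a^2
= (((((b^0 / b^5) · b^(-2)) · a^2) · b^2) · a^2) · a^2    [product of powers]
= ((((b^(-5) · b^(-2)) · a^2) · b^2) · a^2) · a^2    [quotient of powers]
= (((b^(-7) · a^2) · b^2) · a^2) · a^2    [product of powers]
= a^6b^(-5)    [product of powers]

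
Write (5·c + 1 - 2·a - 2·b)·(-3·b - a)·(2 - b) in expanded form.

-30·b·c + 15·b²·c - 10·a·c + 5·a·b·c - 6·b + 15·b² - 2·a + 17·a·b - 8·a·b² + 4·a² - 2·a²·b - 6·b³

(5·c + 1 - 2·a - 2·b)·(-3·b - a)·(2 - b)
= (-15·b·c - 5·a·c - 3·b - a + 6·a·b + 2·a² + 6·b² + 2·a·b)·(2 - b)    [distributive law]
= (-15·b·c - 5·a·c - 3·b - a + 8·a·b + 2·a² + 6·b²)·(2 - b)    [combine like terms]
= -30·b·c + 15·b²·c - 10·a·c + 5·a·b·c - 6·b + 3·b² - 2·a + a·b + 16·a·b - 8·a·b² + 4·a² - 2·a²·b + 12·b² - 6·b³    [distributive law]
= -30·b·c + 15·b²·c - 10·a·c + 5·a·b·c - 6·b + 15·b² - 2·a + 17·a·b - 8·a·b² + 4·a² - 2·a²·b - 6·b³    [combine like terms]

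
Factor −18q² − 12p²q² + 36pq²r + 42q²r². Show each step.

−18q² − 12p²q² + 36pq²r + 42q²r²
= 6(−3q² − 2p²q² + 6pq²r + 7q²r²)    [factor out 6]
= 6q²(−3 − 2p² + 6pr + 7r²)    [factor out q²]

6q²(−3 − 2p² + 6pr + 7r²)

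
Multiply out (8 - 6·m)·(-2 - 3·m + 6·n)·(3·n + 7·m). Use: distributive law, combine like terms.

-48·n - 112·m + 300·m·n - 84·m^2 + 144·n^2 - 198·m^2·n + 126·m^3 - 108·m·n^2

(8 - 6·m)·(-2 - 3·m + 6·n)·(3·n + 7·m)
= (-16 - 24·m + 48·n + 12·m + 18·m^2 - 36·m·n)·(3·n + 7·m)    [distributive law]
= (-16 - 12·m + 48·n + 18·m^2 - 36·m·n)·(3·n + 7·m)    [combine like terms]
= -48·n - 112·m - 36·m·n - 84·m^2 + 144·n^2 + 336·m·n + 54·m^2·n + 126·m^3 - 108·m·n^2 - 252·m^2·n    [distributive law]
= -48·n - 112·m + 300·m·n - 84·m^2 + 144·n^2 - 198·m^2·n + 126·m^3 - 108·m·n^2    [combine like terms]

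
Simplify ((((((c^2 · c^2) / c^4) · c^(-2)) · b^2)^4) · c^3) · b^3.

((((((c^2 · c^2) / c^4) · c^(-2)) · b^2)^4) · c^3) · b^3
= ((((((c^2 · c^2) / c^4) · c^(-2))^4) · ((b^2)^4)) · c^3) · b^3    [power of a product]
= ((((((c^2 · c^2) / c^4)^4) · ((c^(-2))^4)) · ((b^2)^4)) · c^3) · b^3    [power of a product]
= ((((((c^2 · c^2)^4) / ((c^4)^4)) · ((c^(-2))^4)) · ((b^2)^4)) · c^3) · b^3    [power of a quotient]
= (((((((c^2)^4) · ((c^2)^4)) / ((c^4)^4)) · ((c^(-2))^4)) · ((b^2)^4)) · c^3) · b^3    [power of a product]
= (((((c^8 · ((c^2)^4)) / ((c^4)^4)) · ((c^(-2))^4)) · ((b^2)^4)) · c^3) · b^3    [power of a power]
= (((((c^8 · c^8) / ((c^4)^4)) · ((c^(-2))^4)) · ((b^2)^4)) · c^3) · b^3    [power of a power]
= ((((c^16 / ((c^4)^4)) · ((c^(-2))^4)) · ((b^2)^4)) · c^3) · b^3    [product of powers]
= ((((c^16 / c^16) · ((c^(-2))^4)) · ((b^2)^4)) · c^3) · b^3    [power of a power]
= (((c^0 · ((c^(-2))^4)) · ((b^2)^4)) · c^3) · b^3    [quotient of powers]
= (((c^0 · c^(-8)) · ((b^2)^4)) · c^3) · b^3    [power of a power]
= ((c^(-8) · ((b^2)^4)) · c^3) · b^3    [product of powers]
= ((c^(-8) · b^8) · c^3) · b^3    [power of a power]
= b^11·c^(-5)    [product of powers]

b^11·c^(-5)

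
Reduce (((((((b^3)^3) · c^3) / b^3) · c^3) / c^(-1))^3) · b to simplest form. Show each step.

(((((((b^3)^3) · c^3) / b^3) · c^3) / c^(-1))^3) · b
= (((((((b^3)^3) · c^3) / b^3) · c^3)^3) / ((c^(-1))^3)) · b    [power of a quotient]
= (((((((b^3)^3) · c^3) / b^3)^3) · ((c^3)^3)) / ((c^(-1))^3)) · b    [power of a product]
= (((((((b^3)^3) · c^3)^3) / ((b^3)^3)) · ((c^3)^3)) / ((c^(-1))^3)) · b    [power of a quotient]
= (((((((b^3)^3)^3) · ((c^3)^3)) / ((b^3)^3)) · ((c^3)^3)) / ((c^(-1))^3)) · b    [power of a product]
= ((((((b^3)^9) · ((c^3)^3)) / ((b^3)^3)) · ((c^3)^3)) / ((c^(-1))^3)) · b    [power of a power]
= ((((b^27 · ((c^3)^3)) / ((b^3)^3)) · ((c^3)^3)) / ((c^(-1))^3)) · b    [power of a power]
= ((((b^27 · c^9) / ((b^3)^3)) · ((c^3)^3)) / ((c^(-1))^3)) · b    [power of a power]
= ((((b^27 · c^9) / b^9) · ((c^3)^3)) / ((c^(-1))^3)) · b    [power of a power]
= ((((b^27 · c^9) / b^9) · c^9) / ((c^(-1))^3)) · b    [power of a power]
= ((((b^27 · c^9) / b^9) · c^9) / c^(-3)) · b    [power of a power]
= b^19c^21    [quotient of powers; product of powers]

b^19c^21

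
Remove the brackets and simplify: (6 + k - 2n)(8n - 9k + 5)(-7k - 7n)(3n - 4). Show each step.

(6 + k - 2n)(8n - 9k + 5)(-7k - 7n)(3n - 4)
= (48n - 54k + 30 + 8kn - 9k² + 5k - 16n² + 18kn - 10n)(-7k - 7n)(3n - 4)    [distributive law]
= (38n - 49k + 30 + 26kn - 9k² - 16n²)(-7k - 7n)(3n - 4)    [combine like terms]
= (-266kn - 266n² + 343k² + 343kn - 210k - 210n - 182k²n - 182kn² + 63k³ + 63k²n + 112kn² + 112n³)(3n - 4)    [distributive law]
= (77kn - 266n² + 343k² - 210k - 210n - 119k²n - 70kn² + 63k³ + 112n³)(3n - 4)    [combine like terms]
= 231kn² - 308kn - 798n³ + 1064n² + 1029k²n - 1372k² - 630kn + 840k - 630n² + 840n - 357k²n² + 476k²n - 210kn³ + 280kn² + 189k³n - 252k³ + 336n⁴ - 448n³    [distributive law]
= 511kn² - 938kn - 1246n³ + 434n² + 1505k²n - 1372k² + 840k + 840n - 357k²n² - 210kn³ + 189k³n - 252k³ + 336n⁴    [combine like terms]

511kn² - 938kn - 1246n³ + 434n² + 1505k²n - 1372k² + 840k + 840n - 357k²n² - 210kn³ + 189k³n - 252k³ + 336n⁴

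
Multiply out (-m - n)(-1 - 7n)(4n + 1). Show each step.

11mn + m + 28mn^2 + 11n^2 + n + 28n^3

(-m - n)(-1 - 7n)(4n + 1)
= (m + 7mn + n + 7n^2)(4n + 1)    [distributive law]
= 4mn + m + 28mn^2 + 7mn + 4n^2 + n + 28n^3 + 7n^2    [distributive law]
= 11mn + m + 28mn^2 + 11n^2 + n + 28n^3    [combine like terms]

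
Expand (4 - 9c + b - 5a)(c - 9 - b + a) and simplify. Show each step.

85c - 36 - 13b + 49a - 9c² + 10bc - 14ac - b² + 6ab - 5a²

(4 - 9c + b - 5a)(c - 9 - b + a)
= 4c - 36 - 4b + 4a - 9c² + 81c + 9bc - 9ac + bc - 9b - b² + ab - 5ac + 45a + 5ab - 5a²    [distributive law]
= 85c - 36 - 13b + 49a - 9c² + 10bc - 14ac - b² + 6ab - 5a²    [combine like terms]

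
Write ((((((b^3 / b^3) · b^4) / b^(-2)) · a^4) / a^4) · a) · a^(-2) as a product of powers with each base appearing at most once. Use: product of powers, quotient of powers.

((((((b^3 / b^3) · b^4) / b^(-2)) · a^4) / a^4) · a) · a^(-2)
= (((((b^0 · b^4) / b^(-2)) · a^4) / a^4) · a) · a^(-2)    [quotient of powers]
= ((((b^4 / b^(-2)) · a^4) / a^4) · a) · a^(-2)    [product of powers]
= (((b^6 · a^4) / a^4) · a) · a^(-2)    [quotient of powers]
= a^(-1)·b^6    [quotient of powers; product of powers]

a^(-1)·b^6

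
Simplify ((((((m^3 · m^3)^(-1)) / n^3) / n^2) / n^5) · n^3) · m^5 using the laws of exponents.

((((((m^3 · m^3)^(-1)) / n^3) / n^2) / n^5) · n^3) · m^5
= (((((((m^3)^(-1)) · ((m^3)^(-1))) / n^3) / n^2) / n^5) · n^3) · m^5    [power of a product]
= (((((m^(-3) · ((m^3)^(-1))) / n^3) / n^2) / n^5) · n^3) · m^5    [power of a power]
= (((((m^(-3) · m^(-3)) / n^3) / n^2) / n^5) · n^3) · m^5    [power of a power]
= ((((m^(-6) / n^3) / n^2) / n^5) · n^3) · m^5    [product of powers]
= m^(-1)n^(-7)    [quotient of powers; product of powers]

m^(-1)n^(-7)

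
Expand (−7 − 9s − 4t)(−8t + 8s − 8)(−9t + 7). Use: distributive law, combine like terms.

(−7 − 9s − 4t)(−8t + 8s − 8)(−9t + 7)
= (56t − 56s + 56 + 72st − 72s^2 + 72s + 32t^2 − 32st + 32t)(−9t + 7)    [distributive law]
= (88t + 16s + 56 + 40st − 72s^2 + 32t^2)(−9t + 7)    [combine like terms]
= −792t^2 + 616t − 144st + 112s − 504t + 392 − 360st^2 + 280st + 648s^2t − 504s^2 − 288t^3 + 224t^2    [distributive law]
= −568t^2 + 112t + 136st + 112s + 392 − 360st^2 + 648s^2t − 504s^2 − 288t^3    [combine like terms]

−568t^2 + 112t + 136st + 112s + 392 − 360st^2 + 648s^2t − 504s^2 − 288t^3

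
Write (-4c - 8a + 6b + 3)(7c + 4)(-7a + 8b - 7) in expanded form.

196ac² - 224bc² + 196c² + 357ac - 254bc - 35c + 392a²c - 742abc + 224a² - 424ab + 140a + 336b²c + 192b² - 72b - 84

(-4c - 8a + 6b + 3)(7c + 4)(-7a + 8b - 7)
= (-28c² - 16c - 56ac - 32a + 42bc + 24b + 21c + 12)(-7a + 8b - 7)    [distributive law]
= (-28c² + 5c - 56ac - 32a + 42bc + 24b + 12)(-7a + 8b - 7)    [combine like terms]
= 196ac² - 224bc² + 196c² - 35ac + 40bc - 35c + 392a²c - 448abc + 392ac + 224a² - 256ab + 224a - 294abc + 336b²c - 294bc - 168ab + 192b² - 168b - 84a + 96b - 84    [distributive law]
= 196ac² - 224bc² + 196c² + 357ac - 254bc - 35c + 392a²c - 742abc + 224a² - 424ab + 140a + 336b²c + 192b² - 72b - 84    [combine like terms]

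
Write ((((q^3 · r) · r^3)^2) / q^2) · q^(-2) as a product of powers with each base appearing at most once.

q^2r^8

((((q^3 · r) · r^3)^2) / q^2) · q^(-2)
= ((((q^3 · r)^2) · ((r^3)^2)) / q^2) · q^(-2)    [power of a product]
= (((((q^3)^2) · (r^2)) · ((r^3)^2)) / q^2) · q^(-2)    [power of a product]
= (((q^6 · (r^2)) · ((r^3)^2)) / q^2) · q^(-2)    [power of a power]
= (((q^6 · r^2) · r^6) / q^2) · q^(-2)    [power of a power]
= q^2r^8    [quotient of powers; product of powers]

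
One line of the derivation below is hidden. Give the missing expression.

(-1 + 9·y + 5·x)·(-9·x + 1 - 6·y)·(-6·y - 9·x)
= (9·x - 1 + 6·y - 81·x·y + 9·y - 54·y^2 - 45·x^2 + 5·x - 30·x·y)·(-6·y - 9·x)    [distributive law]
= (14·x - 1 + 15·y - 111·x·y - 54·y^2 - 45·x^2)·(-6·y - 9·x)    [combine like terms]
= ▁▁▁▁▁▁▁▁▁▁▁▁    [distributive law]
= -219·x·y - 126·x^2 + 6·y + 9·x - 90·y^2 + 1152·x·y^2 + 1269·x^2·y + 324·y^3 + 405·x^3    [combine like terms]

After distributive law, the bracketed line is:

-84·x·y - 126·x^2 + 6·y + 9·x - 90·y^2 - 135·x·y + 666·x·y^2 + 999·x^2·y + 324·y^3 + 486·x·y^2 + 270·x^2·y + 405·x^3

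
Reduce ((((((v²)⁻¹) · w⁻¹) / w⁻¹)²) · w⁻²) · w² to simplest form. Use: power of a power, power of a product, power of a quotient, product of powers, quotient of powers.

((((((v²)⁻¹) · w⁻¹) / w⁻¹)²) · w⁻²) · w²
= ((((((v²)⁻¹) · w⁻¹)²) / ((w⁻¹)²)) · w⁻²) · w²    [power of a quotient]
= ((((((v²)⁻¹)²) · ((w⁻¹)²)) / ((w⁻¹)²)) · w⁻²) · w²    [power of a product]
= (((((v²)⁻²) · ((w⁻¹)²)) / ((w⁻¹)²)) · w⁻²) · w²    [power of a power]
= ((((v⁻⁴) · ((w⁻¹)²)) / ((w⁻¹)²)) · w⁻²) · w²    [power of a power]
= (((v⁻⁴ · w⁻²) / ((w⁻¹)²)) · w⁻²) · w²    [power of a power]
= (((v⁻⁴ · w⁻²) / w⁻²) · w⁻²) · w²    [power of a power]
= v⁻⁴    [quotient of powers; product of powers]

v⁻⁴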